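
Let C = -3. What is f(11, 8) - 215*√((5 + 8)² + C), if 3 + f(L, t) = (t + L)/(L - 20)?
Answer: -46/9 - 215*√166 ≈ -2775.2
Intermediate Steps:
f(L, t) = -3 + (L + t)/(-20 + L) (f(L, t) = -3 + (t + L)/(L - 20) = -3 + (L + t)/(-20 + L))
f(11, 8) - 215*√((5 + 8)² + C) = (60 + 8 - 2*11)/(-20 + 11) - 215*√((5 + 8)² - 3) = (60 + 8 - 22)/(-9) - 215*√(13² - 3) = -⅑*46 - 215*√(169 - 3) = -46/9 - 215*√166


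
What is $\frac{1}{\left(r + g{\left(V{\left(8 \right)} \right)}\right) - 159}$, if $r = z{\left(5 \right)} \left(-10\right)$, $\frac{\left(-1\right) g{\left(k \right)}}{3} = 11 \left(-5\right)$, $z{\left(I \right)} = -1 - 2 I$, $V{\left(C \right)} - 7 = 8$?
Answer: $\frac{1}{116} \approx 0.0086207$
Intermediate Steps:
$V{\left(C \right)} = 15$ ($V{\left(C \right)} = 7 + 8 = 15$)
$g{\left(k \right)} = 165$ ($g{\left(k \right)} = - 3 \cdot 11 \left(-5\right) = \left(-3\right) \left(-55\right) = 165$)
$r = 110$ ($r = \left(-1 - 10\right) \left(-10\right) = \left(-11\right) \left(-10\right) = 110$)
$\frac{1}{\left(r + g{\left(V{\left(8 \right)} \right)}\right) - 159} = \frac{1}{\left(110 + 165\right) - 159} = \frac{1}{275 - 159} = \frac{1}{116}$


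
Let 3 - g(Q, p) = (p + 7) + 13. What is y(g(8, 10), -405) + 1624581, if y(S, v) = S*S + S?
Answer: 1625283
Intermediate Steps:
g(Q, p) = -17 - p (g(Q, p) = 3 - ((p + 7) + 13) = 3 - ((7 + p) + 13) = 3 - (20 + p) = 3 + (-20 - p) = -17 - p)
y(S, v) = S + S**2 (y(S, v) = S**2 + S = S + S**2)
y(g(8, 10), -405) + 1624581 = (-17 - 1*10)*(1 + (-17 - 1*10)) + 1624581 = (-17 - 10)*(1 + (-17 - 10)) + 1624581 = -27*(1 - 27) + 1624581 = -27*(-26) + 1624581 = 702 + 1624581 = 1625283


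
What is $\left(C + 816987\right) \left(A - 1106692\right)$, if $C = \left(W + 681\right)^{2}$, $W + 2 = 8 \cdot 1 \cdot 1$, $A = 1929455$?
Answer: $1060505305428$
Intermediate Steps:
$W = 6$ ($W = -2 + 8 \cdot 1 \cdot 1 = -2 + 8 \cdot 1 = -2 + 8 = 6$)
$C = 471969$ ($C = \left(6 + 681\right)^{2} = 687^{2} = 471969$)
$\left(C + 816987\right) \left(A - 1106692\right) = \left(471969 + 816987\right) \left(1929455 - 1106692\right) = 1288956 \cdot 822763 = 1060505305428$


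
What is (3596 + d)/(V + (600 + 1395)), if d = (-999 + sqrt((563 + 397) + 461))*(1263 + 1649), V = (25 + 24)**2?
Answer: -726373/1099 + 728*sqrt(29)/157 ≈ -635.97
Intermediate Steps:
V = 2401 (V = 49**2 = 2401)
d = -2909088 + 20384*sqrt(29) (d = (-999 + sqrt(960 + 461))*2912 = (-999 + sqrt(1421))*2912 = (-999 + 7*sqrt(29))*2912 = -2909088 + 20384*sqrt(29) ≈ -2.7993e+6)
(3596 + d)/(V + (600 + 1395)) = (3596 + (-2909088 + 20384*sqrt(29)))/(2401 + (600 + 1395)) = (-2905492 + 20384*sqrt(29))/(2401 + 1995) = (-2905492 + 20384*sqrt(29))/4396 = (-2905492 + 20384*sqrt(29))*(1/4396) = -726373/1099 + 728*sqrt(29)/157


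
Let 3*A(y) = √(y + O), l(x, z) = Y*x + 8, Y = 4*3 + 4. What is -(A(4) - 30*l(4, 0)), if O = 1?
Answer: 2160 - √5/3 ≈ 2159.3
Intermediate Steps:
Y = 16 (Y = 12 + 4 = 16)
l(x, z) = 8 + 16*x (l(x, z) = 16*x + 8 = 8 + 16*x)
A(y) = √(1 + y)/3 (A(y) = √(y + 1)/3 = √(1 + y)/3)
-(A(4) - 30*l(4, 0)) = -(√(1 + 4)/3 - 30*(8 + 16*4)) = -(√5/3 - 30*(8 + 64)) = -(√5/3 - 30*72) = -(√5/3 - 2160) = -(-2160 + √5/3) = 2160 - √5/3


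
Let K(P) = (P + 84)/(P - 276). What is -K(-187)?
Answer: -103/463 ≈ -0.22246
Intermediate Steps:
K(P) = (84 + P)/(-276 + P)
-K(-187) = -(84 - 187)/(-276 - 187) = -(-103)/(-463) = -(-1)*(-103)/463 = -1*103/463 = -103/463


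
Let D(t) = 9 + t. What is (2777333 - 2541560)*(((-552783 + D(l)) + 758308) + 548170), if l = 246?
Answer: 177761053350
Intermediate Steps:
(2777333 - 2541560)*(((-552783 + D(l)) + 758308) + 548170) = (2777333 - 2541560)*(((-552783 + (9 + 246)) + 758308) + 548170) = 235773*(((-552783 + 255) + 758308) + 548170) = 235773*((-552528 + 758308) + 548170) = 235773*(205780 + 548170) = 235773*753950 = 177761053350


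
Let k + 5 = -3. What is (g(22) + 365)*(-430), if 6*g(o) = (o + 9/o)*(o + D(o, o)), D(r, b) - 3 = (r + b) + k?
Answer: -16824395/66 ≈ -2.5492e+5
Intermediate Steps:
k = -8 (k = -5 - 3 = -8)
D(r, b) = -5 + b + r (D(r, b) = 3 + ((r + b) - 8) = 3 + ((b + r) - 8) = 3 + (-8 + b + r) = -5 + b + r)
g(o) = (-5 + 3*o)*(o + 9/o)/6 (g(o) = ((o + 9/o)*(o + (-5 + o + o)))/6 = ((o + 9/o)*(o + (-5 + 2*o)))/6 = ((o + 9/o)*(-5 + 3*o))/6 = ((-5 + 3*o)*(o + 9/o))/6 = (-5 + 3*o)*(o + 9/o)/6)
(g(22) + 365)*(-430) = ((1/6)*(-45 - 5*22**2 + 3*22**3 + 27*22)/22 + 365)*(-430) = ((1/6)*(1/22)*(-45 - 5*484 + 3*10648 + 594) + 365)*(-430) = ((1/6)*(1/22)*(-45 - 2420 + 31944 + 594) + 365)*(-430) = ((1/6)*(1/22)*30073 + 365)*(-430) = (30073/132 + 365)*(-430) = (78253/132)*(-430) = -16824395/66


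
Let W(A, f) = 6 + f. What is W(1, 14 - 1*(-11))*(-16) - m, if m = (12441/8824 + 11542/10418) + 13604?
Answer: -648211174073/45964216 ≈ -14103.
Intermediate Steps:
m = 625412922937/45964216 (m = (12441*(1/8824) + 11542*(1/10418)) + 13604 = (12441/8824 + 5771/5209) + 13604 = 115728473/45964216 + 13604 = 625412922937/45964216 ≈ 13607.)
W(1, 14 - 1*(-11))*(-16) - m = (6 + (14 - 1*(-11)))*(-16) - 1*625412922937/45964216 = (6 + (14 + 11))*(-16) - 625412922937/45964216 = (6 + 25)*(-16) - 625412922937/45964216 = 31*(-16) - 625412922937/45964216 = -496 - 625412922937/45964216 = -648211174073/45964216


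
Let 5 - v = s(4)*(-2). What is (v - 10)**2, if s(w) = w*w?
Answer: 729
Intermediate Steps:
s(w) = w**2
v = 37 (v = 5 - 4**2*(-2) = 5 - 16*(-2) = 5 - 1*(-32) = 5 + 32 = 37)
(v - 10)**2 = (37 - 10)**2 = 27**2 = 729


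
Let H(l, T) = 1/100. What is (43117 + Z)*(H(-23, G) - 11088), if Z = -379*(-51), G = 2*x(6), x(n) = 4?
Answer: -34620031177/50 ≈ -6.9240e+8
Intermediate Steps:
G = 8 (G = 2*4 = 8)
Z = 19329
H(l, T) = 1/100
(43117 + Z)*(H(-23, G) - 11088) = (43117 + 19329)*(1/100 - 11088) = 62446*(-1108799/100) = -34620031177/50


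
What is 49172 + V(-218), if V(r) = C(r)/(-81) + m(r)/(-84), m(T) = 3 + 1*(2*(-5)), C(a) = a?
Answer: 15932627/324 ≈ 49175.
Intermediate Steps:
m(T) = -7 (m(T) = 3 + 1*(-10) = 3 - 10 = -7)
V(r) = 1/12 - r/81 (V(r) = r/(-81) - 7/(-84) = r*(-1/81) - 7*(-1/84) = -r/81 + 1/12 = 1/12 - r/81)
49172 + V(-218) = 49172 + (1/12 - 1/81*(-218)) = 49172 + (1/12 + 218/81) = 49172 + 899/324 = 15932627/324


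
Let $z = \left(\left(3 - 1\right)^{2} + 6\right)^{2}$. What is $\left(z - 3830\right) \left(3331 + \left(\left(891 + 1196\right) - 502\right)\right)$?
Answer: $-18336680$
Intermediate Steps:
$z = 100$ ($z = \left(2^{2} + 6\right)^{2} = \left(4 + 6\right)^{2} = 10^{2} = 100$)
$\left(z - 3830\right) \left(3331 + \left(\left(891 + 1196\right) - 502\right)\right) = \left(100 - 3830\right) \left(3331 + \left(\left(891 + 1196\right) - 502\right)\right) = - 3730 \left(3331 + \left(2087 - 502\right)\right) = - 3730 \left(3331 + 1585\right) = \left(-3730\right) 4916 = -18336680$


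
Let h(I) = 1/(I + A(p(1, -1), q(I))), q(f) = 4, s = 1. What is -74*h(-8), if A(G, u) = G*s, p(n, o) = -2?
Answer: 37/5 ≈ 7.4000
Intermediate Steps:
A(G, u) = G (A(G, u) = G*1 = G)
h(I) = 1/(-2 + I) (h(I) = 1/(I - 2) = 1/(-2 + I))
-74*h(-8) = -74/(-2 - 8) = -74/(-10) = -74*(-⅒) = 37/5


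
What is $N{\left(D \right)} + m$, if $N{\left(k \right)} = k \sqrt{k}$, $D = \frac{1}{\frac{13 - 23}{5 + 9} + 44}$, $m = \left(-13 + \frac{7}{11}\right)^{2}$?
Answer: $\frac{18496}{121} + \frac{7 \sqrt{2121}}{91809} \approx 152.86$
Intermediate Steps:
$m = \frac{18496}{121}$ ($m = \left(-13 + 7 \cdot \frac{1}{11}\right)^{2} = \left(-13 + \frac{7}{11}\right)^{2} = \left(- \frac{136}{11}\right)^{2} = \frac{18496}{121} \approx 152.86$)
$D = \frac{7}{303}$ ($D = \frac{1}{- \frac{10}{14} + 44} = \frac{1}{\left(-10\right) \frac{1}{14} + 44} = \frac{1}{- \frac{5}{7} + 44} = \frac{1}{\frac{303}{7}} = \frac{7}{303} \approx 0.023102$)
$N{\left(k \right)} = k^{\frac{3}{2}}$
$N{\left(D \right)} + m = \left(\frac{7}{303}\right)^{\frac{3}{2}} + \frac{18496}{121} = \frac{7 \sqrt{2121}}{91809} + \frac{18496}{121} = \frac{18496}{121} + \frac{7 \sqrt{2121}}{91809}$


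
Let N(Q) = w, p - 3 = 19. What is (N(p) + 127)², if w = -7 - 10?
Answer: 12100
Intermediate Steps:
w = -17
p = 22 (p = 3 + 19 = 22)
N(Q) = -17
(N(p) + 127)² = (-17 + 127)² = 110² = 12100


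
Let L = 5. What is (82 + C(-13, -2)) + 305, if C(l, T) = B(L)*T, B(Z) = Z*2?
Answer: 367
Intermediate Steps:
B(Z) = 2*Z
C(l, T) = 10*T (C(l, T) = (2*5)*T = 10*T)
(82 + C(-13, -2)) + 305 = (82 + 10*(-2)) + 305 = (82 - 20) + 305 = 62 + 305 = 367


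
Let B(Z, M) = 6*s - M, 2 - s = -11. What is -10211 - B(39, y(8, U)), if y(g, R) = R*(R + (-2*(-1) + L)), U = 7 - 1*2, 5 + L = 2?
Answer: -10269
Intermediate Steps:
s = 13 (s = 2 - 1*(-11) = 2 + 11 = 13)
L = -3 (L = -5 + 2 = -3)
U = 5 (U = 7 - 2 = 5)
y(g, R) = R*(-1 + R) (y(g, R) = R*(R + (-2*(-1) - 3)) = R*(R + (2 - 3)) = R*(R - 1) = R*(-1 + R))
B(Z, M) = 78 - M (B(Z, M) = 6*13 - M = 78 - M)
-10211 - B(39, y(8, U)) = -10211 - (78 - 5*(-1 + 5)) = -10211 - (78 - 5*4) = -10211 - (78 - 1*20) = -10211 - (78 - 20) = -10211 - 1*58 = -10211 - 58 = -10269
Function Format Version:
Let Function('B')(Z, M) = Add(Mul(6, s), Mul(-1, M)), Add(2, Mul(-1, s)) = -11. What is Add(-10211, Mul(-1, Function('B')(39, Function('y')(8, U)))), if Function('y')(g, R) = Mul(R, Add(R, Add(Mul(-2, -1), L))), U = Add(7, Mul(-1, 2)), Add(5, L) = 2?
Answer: -10269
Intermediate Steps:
s = 13 (s = Add(2, Mul(-1, -11)) = Add(2, 11) = 13)
L = -3 (L = Add(-5, 2) = -3)
U = 5 (U = Add(7, -2) = 5)
Function('y')(g, R) = Mul(R, Add(-1, R)) (Function('y')(g, R) = Mul(R, Add(R, Add(Mul(-2, -1), -3))) = Mul(R, Add(R, Add(2, -3))) = Mul(R, Add(R, -1)) = Mul(R, Add(-1, R)))
Function('B')(Z, M) = Add(78, Mul(-1, M)) (Function('B')(Z, M) = Add(Mul(6, 13), Mul(-1, M)) = Add(78, Mul(-1, M)))
Add(-10211, Mul(-1, Function('B')(39, Function('y')(8, U)))) = Add(-10211, Mul(-1, Add(78, Mul(-1, Mul(5, Add(-1, 5)))))) = Add(-10211, Mul(-1, Add(78, Mul(-1, Mul(5, 4))))) = Add(-10211, Mul(-1, Add(78, Mul(-1, 20)))) = Add(-10211, Mul(-1, Add(78, -20))) = Add(-10211, Mul(-1, 58)) = Add(-10211, -58) = -10269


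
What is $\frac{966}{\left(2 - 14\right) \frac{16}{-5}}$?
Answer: $\frac{805}{32} \approx 25.156$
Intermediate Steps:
$\frac{966}{\left(2 - 14\right) \frac{16}{-5}} = \frac{966}{\left(-12\right) 16 \left(- \frac{1}{5}\right)} = \frac{966}{\left(-12\right) \left(- \frac{16}{5}\right)} = \frac{966}{\frac{192}{5}} = 966 \cdot \frac{5}{192} = \frac{805}{32}$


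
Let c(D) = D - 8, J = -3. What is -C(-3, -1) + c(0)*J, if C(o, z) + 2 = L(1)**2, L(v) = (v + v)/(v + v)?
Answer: 25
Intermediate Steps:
L(v) = 1 (L(v) = (2*v)/((2*v)) = (2*v)*(1/(2*v)) = 1)
C(o, z) = -1 (C(o, z) = -2 + 1**2 = -2 + 1 = -1)
c(D) = -8 + D
-C(-3, -1) + c(0)*J = -1*(-1) + (-8 + 0)*(-3) = 1 - 8*(-3) = 1 + 24 = 25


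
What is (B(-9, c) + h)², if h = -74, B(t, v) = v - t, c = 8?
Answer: 3249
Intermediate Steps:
(B(-9, c) + h)² = ((8 - 1*(-9)) - 74)² = ((8 + 9) - 74)² = (17 - 74)² = (-57)² = 3249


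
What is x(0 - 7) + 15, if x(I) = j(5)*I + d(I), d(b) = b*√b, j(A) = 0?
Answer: 15 - 7*I*√7 ≈ 15.0 - 18.52*I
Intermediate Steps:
d(b) = b^(3/2)
x(I) = I^(3/2) (x(I) = 0*I + I^(3/2) = 0 + I^(3/2) = I^(3/2))
x(0 - 7) + 15 = (0 - 7)^(3/2) + 15 = (-7)^(3/2) + 15 = -7*I*√7 + 15 = 15 - 7*I*√7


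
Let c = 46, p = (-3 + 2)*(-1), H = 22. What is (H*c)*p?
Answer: 1012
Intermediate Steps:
p = 1 (p = -1*(-1) = 1)
(H*c)*p = (22*46)*1 = 1012*1 = 1012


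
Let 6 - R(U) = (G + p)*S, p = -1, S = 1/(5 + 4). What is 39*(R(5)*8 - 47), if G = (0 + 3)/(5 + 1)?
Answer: 169/3 ≈ 56.333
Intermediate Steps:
S = ⅑ (S = 1/9 = ⅑ ≈ 0.11111)
G = ½ (G = 3/6 = 3*(⅙) = ½ ≈ 0.50000)
R(U) = 109/18 (R(U) = 6 - (½ - 1)/9 = 6 - (-1)/(2*9) = 6 - 1*(-1/18) = 6 + 1/18 = 109/18)
39*(R(5)*8 - 47) = 39*((109/18)*8 - 47) = 39*(436/9 - 47) = 39*(13/9) = 169/3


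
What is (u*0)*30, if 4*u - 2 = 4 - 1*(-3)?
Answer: 0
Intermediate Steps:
u = 9/4 (u = ½ + (4 - 1*(-3))/4 = ½ + (4 + 3)/4 = ½ + (¼)*7 = ½ + 7/4 = 9/4 ≈ 2.2500)
(u*0)*30 = ((9/4)*0)*30 = 0*30 = 0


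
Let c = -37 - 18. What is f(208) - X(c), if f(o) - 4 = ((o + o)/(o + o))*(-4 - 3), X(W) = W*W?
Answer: -3028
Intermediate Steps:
c = -55
X(W) = W²
f(o) = -3 (f(o) = 4 + ((o + o)/(o + o))*(-4 - 3) = 4 + ((2*o)/((2*o)))*(-7) = 4 + ((2*o)*(1/(2*o)))*(-7) = 4 + 1*(-7) = 4 - 7 = -3)
f(208) - X(c) = -3 - 1*(-55)² = -3 - 1*3025 = -3 - 3025 = -3028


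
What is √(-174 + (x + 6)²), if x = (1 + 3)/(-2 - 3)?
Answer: I*√3674/5 ≈ 12.123*I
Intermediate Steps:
x = -⅘ (x = 4/(-5) = -⅕*4 = -⅘ ≈ -0.80000)
√(-174 + (x + 6)²) = √(-174 + (-⅘ + 6)²) = √(-174 + (26/5)²) = √(-174 + 676/25) = √(-3674/25) = I*√3674/5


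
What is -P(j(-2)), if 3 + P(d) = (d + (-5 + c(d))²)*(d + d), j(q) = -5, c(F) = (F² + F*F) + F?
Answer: 15953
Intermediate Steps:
c(F) = F + 2*F² (c(F) = (F² + F²) + F = 2*F² + F = F + 2*F²)
P(d) = -3 + 2*d*(d + (-5 + d*(1 + 2*d))²) (P(d) = -3 + (d + (-5 + d*(1 + 2*d))²)*(d + d) = -3 + (d + (-5 + d*(1 + 2*d))²)*(2*d) = -3 + 2*d*(d + (-5 + d*(1 + 2*d))²))
-P(j(-2)) = -(-3 + 2*(-5)² + 2*(-5)*(-5 - 5*(1 + 2*(-5)))²) = -(-3 + 2*25 + 2*(-5)*(-5 - 5*(1 - 10))²) = -(-3 + 50 + 2*(-5)*(-5 - 5*(-9))²) = -(-3 + 50 + 2*(-5)*(-5 + 45)²) = -(-3 + 50 + 2*(-5)*40²) = -(-3 + 50 + 2*(-5)*1600) = -(-3 + 50 - 16000) = -1*(-15953) = 15953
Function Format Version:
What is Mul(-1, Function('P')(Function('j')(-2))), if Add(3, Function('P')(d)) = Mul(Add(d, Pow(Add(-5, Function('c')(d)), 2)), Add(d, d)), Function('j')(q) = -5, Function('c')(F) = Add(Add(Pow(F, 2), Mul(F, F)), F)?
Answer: 15953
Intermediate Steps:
Function('c')(F) = Add(F, Mul(2, Pow(F, 2))) (Function('c')(F) = Add(Add(Pow(F, 2), Pow(F, 2)), F) = Add(Mul(2, Pow(F, 2)), F) = Add(F, Mul(2, Pow(F, 2))))
Function('P')(d) = Add(-3, Mul(2, d, Add(d, Pow(Add(-5, Mul(d, Add(1, Mul(2, d)))), 2)))) (Function('P')(d) = Add(-3, Mul(Add(d, Pow(Add(-5, Mul(d, Add(1, Mul(2, d)))), 2)), Add(d, d))) = Add(-3, Mul(Add(d, Pow(Add(-5, Mul(d, Add(1, Mul(2, d)))), 2)), Mul(2, d))) = Add(-3, Mul(2, d, Add(d, Pow(Add(-5, Mul(d, Add(1, Mul(2, d)))), 2)))))
Mul(-1, Function('P')(Function('j')(-2))) = Mul(-1, Add(-3, Mul(2, Pow(-5, 2)), Mul(2, -5, Pow(Add(-5, Mul(-5, Add(1, Mul(2, -5)))), 2)))) = Mul(-1, Add(-3, Mul(2, 25), Mul(2, -5, Pow(Add(-5, Mul(-5, Add(1, -10))), 2)))) = Mul(-1, Add(-3, 50, Mul(2, -5, Pow(Add(-5, Mul(-5, -9)), 2)))) = Mul(-1, Add(-3, 50, Mul(2, -5, Pow(Add(-5, 45), 2)))) = Mul(-1, Add(-3, 50, Mul(2, -5, Pow(40, 2)))) = Mul(-1, Add(-3, 50, Mul(2, -5, 1600))) = Mul(-1, Add(-3, 50, -16000)) = Mul(-1, -15953) = 15953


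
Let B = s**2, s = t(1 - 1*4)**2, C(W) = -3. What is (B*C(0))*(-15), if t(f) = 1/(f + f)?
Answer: 5/144 ≈ 0.034722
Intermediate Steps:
t(f) = 1/(2*f)
s = 1/36 (s = (1/(2*(1 - 1*4)))**2 = (1/(2*(1 - 4)))**2 = ((1/2)/(-3))**2 = ((1/2)*(-1/3))**2 = (-1/6)**2 = 1/36 ≈ 0.027778)
B = 1/1296 (B = (1/36)**2 = 1/1296 ≈ 0.00077160)
(B*C(0))*(-15) = ((1/1296)*(-3))*(-15) = -1/432*(-15) = 5/144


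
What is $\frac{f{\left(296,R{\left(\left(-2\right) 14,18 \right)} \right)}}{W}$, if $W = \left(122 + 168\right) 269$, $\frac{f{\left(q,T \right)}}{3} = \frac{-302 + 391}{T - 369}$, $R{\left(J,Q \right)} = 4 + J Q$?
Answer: $- \frac{267}{67790690} \approx -3.9386 \cdot 10^{-6}$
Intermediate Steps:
$f{\left(q,T \right)} = \frac{267}{-369 + T}$ ($f{\left(q,T \right)} = 3 \frac{-302 + 391}{T - 369} = 3 \frac{89}{-369 + T} = \frac{267}{-369 + T}$)
$W = 78010$ ($W = 290 \cdot 269 = 78010$)
$\frac{f{\left(296,R{\left(\left(-2\right) 14,18 \right)} \right)}}{W} = \frac{267 \frac{1}{-369 + \left(4 + \left(-2\right) 14 \cdot 18\right)}}{78010} = \frac{267}{-369 + \left(4 - 504\right)} \frac{1}{78010} = \frac{267}{-369 - 500} \cdot \frac{1}{78010} = \frac{267}{-869} \cdot \frac{1}{78010} = 267 \left(- \frac{1}{869}\right) \frac{1}{78010} = \left(- \frac{267}{869}\right) \frac{1}{78010} = - \frac{267}{67790690}$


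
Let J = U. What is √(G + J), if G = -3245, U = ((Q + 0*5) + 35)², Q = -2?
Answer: 14*I*√11 ≈ 46.433*I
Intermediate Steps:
U = 1089 (U = ((-2 + 0*5) + 35)² = ((-2 + 0) + 35)² = (-2 + 35)² = 33² = 1089)
J = 1089
√(G + J) = √(-3245 + 1089) = √(-2156) = 14*I*√11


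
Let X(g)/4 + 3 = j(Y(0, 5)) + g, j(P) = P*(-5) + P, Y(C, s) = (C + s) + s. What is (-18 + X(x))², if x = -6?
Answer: 45796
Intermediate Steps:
Y(C, s) = C + 2*s
j(P) = -4*P (j(P) = -5*P + P = -4*P)
X(g) = -172 + 4*g (X(g) = -12 + 4*(-4*(0 + 2*5) + g) = -12 + 4*(-4*(0 + 10) + g) = -12 + 4*(-4*10 + g) = -12 + 4*(-40 + g) = -12 + (-160 + 4*g) = -172 + 4*g)
(-18 + X(x))² = (-18 + (-172 + 4*(-6)))² = (-18 + (-172 - 24))² = (-18 - 196)² = (-214)² = 45796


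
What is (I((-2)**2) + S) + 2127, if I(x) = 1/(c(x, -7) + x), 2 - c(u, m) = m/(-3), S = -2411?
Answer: -3121/11 ≈ -283.73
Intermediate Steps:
c(u, m) = 2 + m/3 (c(u, m) = 2 - m/(-3) = 2 - m*(-1)/3 = 2 - (-1)*m/3 = 2 + m/3)
I(x) = 1/(-1/3 + x) (I(x) = 1/((2 + (1/3)*(-7)) + x) = 1/((2 - 7/3) + x) = 1/(-1/3 + x))
(I((-2)**2) + S) + 2127 = (3/(-1 + 3*(-2)**2) - 2411) + 2127 = (3/(-1 + 3*4) - 2411) + 2127 = (3/(-1 + 12) - 2411) + 2127 = (3/11 - 2411) + 2127 = -26518/11 + 2127 = -3121/11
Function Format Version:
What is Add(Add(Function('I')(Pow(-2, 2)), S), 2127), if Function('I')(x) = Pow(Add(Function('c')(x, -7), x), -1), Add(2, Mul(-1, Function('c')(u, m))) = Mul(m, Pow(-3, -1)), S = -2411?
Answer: Rational(-3121, 11) ≈ -283.73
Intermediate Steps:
Function('c')(u, m) = Add(2, Mul(Rational(1, 3), m)) (Function('c')(u, m) = Add(2, Mul(-1, Mul(m, Pow(-3, -1)))) = Add(2, Mul(-1, Mul(m, Rational(-1, 3)))) = Add(2, Mul(-1, Mul(Rational(-1, 3), m))) = Add(2, Mul(Rational(1, 3), m)))
Function('I')(x) = Pow(Add(Rational(-1, 3), x), -1) (Function('I')(x) = Pow(Add(Add(2, Mul(Rational(1, 3), -7)), x), -1) = Pow(Add(Add(2, Rational(-7, 3)), x), -1) = Pow(Add(Rational(-1, 3), x), -1))
Add(Add(Function('I')(Pow(-2, 2)), S), 2127) = Add(Add(Mul(3, Pow(Add(-1, Mul(3, Pow(-2, 2))), -1)), -2411), 2127) = Add(Add(Mul(3, Pow(Add(-1, Mul(3, 4)), -1)), -2411), 2127) = Add(Add(Mul(3, Pow(Add(-1, 12), -1)), -2411), 2127) = Add(Add(Mul(3, Pow(11, -1)), -2411), 2127) = Add(Add(Mul(3, Rational(1, 11)), -2411), 2127) = Add(Add(Rational(3, 11), -2411), 2127) = Add(Rational(-26518, 11), 2127) = Rational(-3121, 11)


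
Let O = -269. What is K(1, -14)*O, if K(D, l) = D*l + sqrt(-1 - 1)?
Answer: 3766 - 269*I*sqrt(2) ≈ 3766.0 - 380.42*I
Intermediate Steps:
K(D, l) = I*sqrt(2) + D*l (K(D, l) = D*l + sqrt(-2) = D*l + I*sqrt(2) = I*sqrt(2) + D*l)
K(1, -14)*O = (I*sqrt(2) + 1*(-14))*(-269) = (I*sqrt(2) - 14)*(-269) = (-14 + I*sqrt(2))*(-269) = 3766 - 269*I*sqrt(2)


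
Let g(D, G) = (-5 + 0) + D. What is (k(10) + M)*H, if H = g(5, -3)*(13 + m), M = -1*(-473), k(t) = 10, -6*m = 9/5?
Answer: 0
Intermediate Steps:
g(D, G) = -5 + D
m = -3/10 (m = -3/(2*5) = -⅙*9/5 = -3/10 ≈ -0.30000)
M = 473
H = 0 (H = (-5 + 5)*(13 - 3/10) = 0*(127/10) = 0)
(k(10) + M)*H = (10 + 473)*0 = 483*0 = 0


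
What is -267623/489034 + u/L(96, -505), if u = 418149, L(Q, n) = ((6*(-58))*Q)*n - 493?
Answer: -4310457321715/8250271081598 ≈ -0.52246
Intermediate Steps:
L(Q, n) = -493 - 348*Q*n (L(Q, n) = (-348*Q)*n - 493 = -348*Q*n - 493 = -493 - 348*Q*n)
-267623/489034 + u/L(96, -505) = -267623/489034 + 418149/(-493 - 348*96*(-505)) = -267623*1/489034 + 418149/(-493 + 16871040) = -267623/489034 + 418149/16870547 = -4310457321715/8250271081598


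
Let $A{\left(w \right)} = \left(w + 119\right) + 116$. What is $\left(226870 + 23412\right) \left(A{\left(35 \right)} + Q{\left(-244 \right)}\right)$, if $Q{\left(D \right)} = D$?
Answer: $6507332$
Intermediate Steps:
$A{\left(w \right)} = 235 + w$ ($A{\left(w \right)} = \left(119 + w\right) + 116 = 235 + w$)
$\left(226870 + 23412\right) \left(A{\left(35 \right)} + Q{\left(-244 \right)}\right) = \left(226870 + 23412\right) \left(\left(235 + 35\right) - 244\right) = 250282 \left(270 - 244\right) = 250282 \cdot 26 = 6507332$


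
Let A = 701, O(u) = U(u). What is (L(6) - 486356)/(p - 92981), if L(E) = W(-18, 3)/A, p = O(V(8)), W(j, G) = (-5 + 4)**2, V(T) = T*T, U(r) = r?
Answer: 340935555/65134817 ≈ 5.2343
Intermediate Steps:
V(T) = T**2
W(j, G) = 1 (W(j, G) = (-1)**2 = 1)
O(u) = u
p = 64 (p = 8**2 = 64)
L(E) = 1/701
(L(6) - 486356)/(p - 92981) = (1/701 - 486356)/(64 - 92981) = -340935555/701/(-92917) = -340935555/701*(-1/92917) = 340935555/65134817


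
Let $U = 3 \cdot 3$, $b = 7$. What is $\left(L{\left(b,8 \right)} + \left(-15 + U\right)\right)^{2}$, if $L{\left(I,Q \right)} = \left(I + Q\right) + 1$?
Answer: $100$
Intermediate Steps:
$U = 9$
$L{\left(I,Q \right)} = 1 + I + Q$
$\left(L{\left(b,8 \right)} + \left(-15 + U\right)\right)^{2} = \left(\left(1 + 7 + 8\right) + \left(-15 + 9\right)\right)^{2} = \left(16 - 6\right)^{2} = 10^{2} = 100$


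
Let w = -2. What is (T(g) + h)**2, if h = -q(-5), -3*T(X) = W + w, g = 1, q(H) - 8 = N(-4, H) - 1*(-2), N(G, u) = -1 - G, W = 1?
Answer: 1444/9 ≈ 160.44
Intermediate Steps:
q(H) = 13 (q(H) = 8 + ((-1 - 1*(-4)) - 1*(-2)) = 8 + ((-1 + 4) + 2) = 8 + (3 + 2) = 8 + 5 = 13)
T(X) = 1/3 (T(X) = -(1 - 2)/3 = -1/3*(-1) = 1/3)
h = -13 (h = -1*13 = -13)
(T(g) + h)**2 = (1/3 - 13)**2 = (-38/3)**2 = 1444/9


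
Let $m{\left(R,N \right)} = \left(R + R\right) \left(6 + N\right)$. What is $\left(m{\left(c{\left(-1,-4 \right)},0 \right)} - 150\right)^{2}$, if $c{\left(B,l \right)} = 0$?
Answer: $22500$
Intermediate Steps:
$m{\left(R,N \right)} = 2 R \left(6 + N\right)$
$\left(m{\left(c{\left(-1,-4 \right)},0 \right)} - 150\right)^{2} = \left(2 \cdot 0 \left(6 + 0\right) - 150\right)^{2} = \left(2 \cdot 0 \cdot 6 - 150\right)^{2} = \left(0 - 150\right)^{2} = \left(-150\right)^{2} = 22500$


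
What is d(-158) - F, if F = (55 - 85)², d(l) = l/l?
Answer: -899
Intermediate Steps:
d(l) = 1
F = 900 (F = (-30)² = 900)
d(-158) - F = 1 - 1*900 = 1 - 900 = -899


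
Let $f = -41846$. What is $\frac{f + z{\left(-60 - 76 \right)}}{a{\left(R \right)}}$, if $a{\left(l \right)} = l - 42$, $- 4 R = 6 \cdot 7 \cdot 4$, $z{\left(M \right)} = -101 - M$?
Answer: $\frac{1991}{4} \approx 497.75$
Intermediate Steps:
$R = -42$ ($R = - \frac{6 \cdot 7 \cdot 4}{4} = - \frac{42 \cdot 4}{4} = \left(- \frac{1}{4}\right) 168 = -42$)
$a{\left(l \right)} = -42 + l$ ($a{\left(l \right)} = l - 42 = -42 + l$)
$\frac{f + z{\left(-60 - 76 \right)}}{a{\left(R \right)}} = \frac{-41846 - -35}{-42 - 42} = \frac{-41846 - -35}{-84} = \left(-41846 + \left(-101 + 136\right)\right) \left(- \frac{1}{84}\right) = \left(-41846 + 35\right) \left(- \frac{1}{84}\right) = \left(-41811\right) \left(- \frac{1}{84}\right) = \frac{1991}{4}$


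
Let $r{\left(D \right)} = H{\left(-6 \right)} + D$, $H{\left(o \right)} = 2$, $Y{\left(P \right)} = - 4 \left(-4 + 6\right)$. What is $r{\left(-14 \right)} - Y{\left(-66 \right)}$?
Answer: $-4$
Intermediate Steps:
$Y{\left(P \right)} = -8$ ($Y{\left(P \right)} = \left(-4\right) 2 = -8$)
$r{\left(D \right)} = 2 + D$
$r{\left(-14 \right)} - Y{\left(-66 \right)} = \left(2 - 14\right) - -8 = -12 + 8 = -4$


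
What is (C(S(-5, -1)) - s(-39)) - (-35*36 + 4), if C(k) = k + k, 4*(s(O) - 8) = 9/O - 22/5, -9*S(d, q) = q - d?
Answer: 2920949/2340 ≈ 1248.3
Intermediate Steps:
S(d, q) = -q/9 + d/9 (S(d, q) = -(q - d)/9 = -q/9 + d/9)
s(O) = 69/10 + 9/(4*O) (s(O) = 8 + (9/O - 22/5)/4 = 8 + (-22/5 + 9/O)/4 = 8 + (-11/10 + 9/(4*O)) = 69/10 + 9/(4*O))
C(k) = 2*k
(C(S(-5, -1)) - s(-39)) - (-35*36 + 4) = (2*(-⅑*(-1) + (⅑)*(-5)) - 3*(15 + 46*(-39))/(20*(-39))) - (-35*36 + 4) = (2*(⅑ - 5/9) - 3*(-1)*(15 - 1794)/(20*39)) - (-1260 + 4) = (2*(-4/9) - 3*(-1)*(-1779)/(20*39)) - 1*(-1256) = (-8/9 - 1*1779/260) + 1256 = (-8/9 - 1779/260) + 1256 = -18091/2340 + 1256 = 2920949/2340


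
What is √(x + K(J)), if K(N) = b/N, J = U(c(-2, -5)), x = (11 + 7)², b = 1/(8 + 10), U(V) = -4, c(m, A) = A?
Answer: √46654/12 ≈ 18.000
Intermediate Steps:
b = 1/18 ≈ 0.055556
x = 324 (x = 18² = 324)
J = -4
K(N) = 1/(18*N)
√(x + K(J)) = √(324 + (1/18)/(-4)) = √(324 + (1/18)*(-¼)) = √(324 - 1/72) = √(23327/72) = √46654/12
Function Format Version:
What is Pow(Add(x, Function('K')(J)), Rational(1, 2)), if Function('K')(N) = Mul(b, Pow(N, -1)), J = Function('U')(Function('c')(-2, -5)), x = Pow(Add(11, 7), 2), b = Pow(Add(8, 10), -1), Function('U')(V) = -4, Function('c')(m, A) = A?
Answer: Mul(Rational(1, 12), Pow(46654, Rational(1, 2))) ≈ 18.000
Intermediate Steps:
b = Rational(1, 18) (b = Pow(18, -1) = Rational(1, 18) ≈ 0.055556)
x = 324 (x = Pow(18, 2) = 324)
J = -4
Function('K')(N) = Mul(Rational(1, 18), Pow(N, -1))
Pow(Add(x, Function('K')(J)), Rational(1, 2)) = Pow(Add(324, Mul(Rational(1, 18), Pow(-4, -1))), Rational(1, 2)) = Pow(Add(324, Mul(Rational(1, 18), Rational(-1, 4))), Rational(1, 2)) = Pow(Add(324, Rational(-1, 72)), Rational(1, 2)) = Pow(Rational(23327, 72), Rational(1, 2)) = Mul(Rational(1, 12), Pow(46654, Rational(1, 2)))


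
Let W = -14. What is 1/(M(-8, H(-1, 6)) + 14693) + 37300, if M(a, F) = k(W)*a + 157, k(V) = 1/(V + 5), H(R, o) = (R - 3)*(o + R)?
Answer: 4985443409/133658 ≈ 37300.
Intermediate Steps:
H(R, o) = (-3 + R)*(R + o)
k(V) = 1/(5 + V)
M(a, F) = 157 - a/9 (M(a, F) = a/(5 - 14) + 157 = a/(-9) + 157 = -a/9 + 157 = 157 - a/9)
1/(M(-8, H(-1, 6)) + 14693) + 37300 = 1/((157 - ⅑*(-8)) + 14693) + 37300 = 1/((157 + 8/9) + 14693) + 37300 = 1/(1421/9 + 14693) + 37300 = 1/(133658/9) + 37300 = 9/133658 + 37300 = 4985443409/133658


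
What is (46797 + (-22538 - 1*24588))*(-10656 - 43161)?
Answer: 17705793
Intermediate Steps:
(46797 + (-22538 - 1*24588))*(-10656 - 43161) = (46797 + (-22538 - 24588))*(-53817) = (46797 - 47126)*(-53817) = -329*(-53817) = 17705793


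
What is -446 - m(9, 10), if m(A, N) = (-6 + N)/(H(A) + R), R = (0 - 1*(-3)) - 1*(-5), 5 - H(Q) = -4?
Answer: -7586/17 ≈ -446.24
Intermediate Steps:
H(Q) = 9 (H(Q) = 5 - 1*(-4) = 5 + 4 = 9)
R = 8 (R = (0 + 3) + 5 = 3 + 5 = 8)
m(A, N) = -6/17 + N/17 (m(A, N) = (-6 + N)/(9 + 8) = (-6 + N)/17 = (-6 + N)*(1/17) = -6/17 + N/17)
-446 - m(9, 10) = -446 - (-6/17 + (1/17)*10) = -446 - (-6/17 + 10/17) = -446 - 1*4/17 = -446 - 4/17 = -7586/17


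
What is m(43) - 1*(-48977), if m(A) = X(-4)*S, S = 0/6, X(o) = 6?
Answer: 48977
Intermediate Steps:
S = 0 (S = 0*(⅙) = 0)
m(A) = 0 (m(A) = 6*0 = 0)
m(43) - 1*(-48977) = 0 - 1*(-48977) = 0 + 48977 = 48977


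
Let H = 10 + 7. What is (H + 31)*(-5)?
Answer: -240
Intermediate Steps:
H = 17
(H + 31)*(-5) = (17 + 31)*(-5) = 48*(-5) = -240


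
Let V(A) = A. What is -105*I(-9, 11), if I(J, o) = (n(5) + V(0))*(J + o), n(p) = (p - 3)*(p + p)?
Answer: -4200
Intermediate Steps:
n(p) = 2*p*(-3 + p) (n(p) = (-3 + p)*(2*p) = 2*p*(-3 + p))
I(J, o) = 20*J + 20*o (I(J, o) = (2*5*(-3 + 5) + 0)*(J + o) = (2*5*2 + 0)*(J + o) = (20 + 0)*(J + o) = 20*(J + o) = 20*J + 20*o)
-105*I(-9, 11) = -105*(20*(-9) + 20*11) = -105*(-180 + 220) = -105*40 = -4200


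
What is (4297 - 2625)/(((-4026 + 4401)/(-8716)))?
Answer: -14573152/375 ≈ -38862.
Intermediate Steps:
(4297 - 2625)/(((-4026 + 4401)/(-8716))) = 1672/((375*(-1/8716))) = 1672/(-375/8716) = 1672*(-8716/375) = -14573152/375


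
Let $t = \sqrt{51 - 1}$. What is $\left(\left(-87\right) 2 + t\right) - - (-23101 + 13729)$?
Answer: $-9546 + 5 \sqrt{2} \approx -9538.9$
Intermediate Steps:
$t = 5 \sqrt{2}$ ($t = \sqrt{50} = 5 \sqrt{2} \approx 7.0711$)
$\left(\left(-87\right) 2 + t\right) - - (-23101 + 13729) = \left(\left(-87\right) 2 + 5 \sqrt{2}\right) - - (-23101 + 13729) = \left(-174 + 5 \sqrt{2}\right) - \left(-1\right) \left(-9372\right) = \left(-174 + 5 \sqrt{2}\right) - 9372 = -9546 + 5 \sqrt{2}$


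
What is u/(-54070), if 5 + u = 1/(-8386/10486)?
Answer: 1872/16193965 ≈ 0.00011560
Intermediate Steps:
u = -3744/599 (u = -5 + 1/(-8386/10486) = -5 + 1/(-8386*1/10486) = -5 + 1/(-599/749) = -5 - 749/599 = -3744/599 ≈ -6.2504)
u/(-54070) = -3744/599/(-54070) = -3744/599*(-1/54070) = 1872/16193965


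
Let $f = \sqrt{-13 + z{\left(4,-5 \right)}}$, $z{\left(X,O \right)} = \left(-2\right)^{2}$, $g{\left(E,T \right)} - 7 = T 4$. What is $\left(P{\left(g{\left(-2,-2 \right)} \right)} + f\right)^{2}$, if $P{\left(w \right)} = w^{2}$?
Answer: $-8 + 6 i \approx -8.0 + 6.0 i$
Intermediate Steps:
$g{\left(E,T \right)} = 7 + 4 T$ ($g{\left(E,T \right)} = 7 + T 4 = 7 + 4 T$)
$z{\left(X,O \right)} = 4$
$f = 3 i$ ($f = \sqrt{-13 + 4} = \sqrt{-9} = 3 i \approx 3.0 i$)
$\left(P{\left(g{\left(-2,-2 \right)} \right)} + f\right)^{2} = \left(\left(7 + 4 \left(-2\right)\right)^{2} + 3 i\right)^{2} = \left(\left(7 - 8\right)^{2} + 3 i\right)^{2} = \left(\left(-1\right)^{2} + 3 i\right)^{2} = \left(1 + 3 i\right)^{2}$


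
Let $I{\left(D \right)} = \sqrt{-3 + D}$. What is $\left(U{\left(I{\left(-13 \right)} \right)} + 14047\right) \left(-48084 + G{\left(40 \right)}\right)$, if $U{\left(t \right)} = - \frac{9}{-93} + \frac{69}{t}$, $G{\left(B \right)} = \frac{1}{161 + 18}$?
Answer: $- \frac{3748019461100}{5549} + \frac{593885415 i}{716} \approx -6.7544 \cdot 10^{8} + 8.2945 \cdot 10^{5} i$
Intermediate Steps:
$G{\left(B \right)} = \frac{1}{179}$
$U{\left(t \right)} = \frac{3}{31} + \frac{69}{t}$ ($U{\left(t \right)} = \left(-9\right) \left(- \frac{1}{93}\right) + \frac{69}{t} = \frac{3}{31} + \frac{69}{t}$)
$\left(U{\left(I{\left(-13 \right)} \right)} + 14047\right) \left(-48084 + G{\left(40 \right)}\right) = \left(\left(\frac{3}{31} + \frac{69}{\sqrt{-3 - 13}}\right) + 14047\right) \left(-48084 + \frac{1}{179}\right) = \left(\left(\frac{3}{31} + \frac{69}{\sqrt{-16}}\right) + 14047\right) \left(- \frac{8607035}{179}\right) = \left(\left(\frac{3}{31} + \frac{69}{4 i}\right) + 14047\right) \left(- \frac{8607035}{179}\right) = \left(\left(\frac{3}{31} + 69 \left(- \frac{i}{4}\right)\right) + 14047\right) \left(- \frac{8607035}{179}\right) = \left(\left(\frac{3}{31} - \frac{69 i}{4}\right) + 14047\right) \left(- \frac{8607035}{179}\right) = \left(\frac{435460}{31} - \frac{69 i}{4}\right) \left(- \frac{8607035}{179}\right) = - \frac{3748019461100}{5549} + \frac{593885415 i}{716}$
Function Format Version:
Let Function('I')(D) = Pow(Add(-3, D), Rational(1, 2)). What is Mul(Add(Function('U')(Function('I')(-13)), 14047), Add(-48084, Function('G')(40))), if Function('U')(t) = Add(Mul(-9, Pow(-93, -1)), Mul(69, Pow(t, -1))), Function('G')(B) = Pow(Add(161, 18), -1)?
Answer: Add(Rational(-3748019461100, 5549), Mul(Rational(593885415, 716), I)) ≈ Add(-6.7544e+8, Mul(8.2945e+5, I))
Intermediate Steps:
Function('G')(B) = Rational(1, 179) (Function('G')(B) = Pow(179, -1) = Rational(1, 179))
Function('U')(t) = Add(Rational(3, 31), Mul(69, Pow(t, -1))) (Function('U')(t) = Add(Mul(-9, Rational(-1, 93)), Mul(69, Pow(t, -1))) = Add(Rational(3, 31), Mul(69, Pow(t, -1))))
Mul(Add(Function('U')(Function('I')(-13)), 14047), Add(-48084, Function('G')(40))) = Mul(Add(Add(Rational(3, 31), Mul(69, Pow(Pow(Add(-3, -13), Rational(1, 2)), -1))), 14047), Add(-48084, Rational(1, 179))) = Mul(Add(Add(Rational(3, 31), Mul(69, Pow(Pow(-16, Rational(1, 2)), -1))), 14047), Rational(-8607035, 179)) = Mul(Add(Add(Rational(3, 31), Mul(69, Pow(Mul(4, I), -1))), 14047), Rational(-8607035, 179)) = Mul(Add(Add(Rational(3, 31), Mul(69, Mul(Rational(-1, 4), I))), 14047), Rational(-8607035, 179)) = Mul(Add(Add(Rational(3, 31), Mul(Rational(-69, 4), I)), 14047), Rational(-8607035, 179)) = Mul(Add(Rational(435460, 31), Mul(Rational(-69, 4), I)), Rational(-8607035, 179)) = Add(Rational(-3748019461100, 5549), Mul(Rational(593885415, 716), I))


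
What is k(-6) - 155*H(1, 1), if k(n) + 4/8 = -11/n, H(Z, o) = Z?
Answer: -461/3 ≈ -153.67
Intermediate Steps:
k(n) = -1/2 - 11/n
k(-6) - 155*H(1, 1) = (1/2)*(-22 - 1*(-6))/(-6) - 155*1 = (1/2)*(-1/6)*(-22 + 6) - 155 = (1/2)*(-1/6)*(-16) - 155 = 4/3 - 155 = -461/3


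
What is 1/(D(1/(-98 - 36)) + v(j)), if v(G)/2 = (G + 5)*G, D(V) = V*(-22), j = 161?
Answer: 67/3581295 ≈ 1.8708e-5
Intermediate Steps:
D(V) = -22*V
v(G) = 2*G*(5 + G) (v(G) = 2*((G + 5)*G) = 2*((5 + G)*G) = 2*(G*(5 + G)) = 2*G*(5 + G))
1/(D(1/(-98 - 36)) + v(j)) = 1/(-22/(-98 - 36) + 2*161*(5 + 161)) = 1/(-22/(-134) + 2*161*166) = 1/(-22*(-1/134) + 53452) = 1/(11/67 + 53452) = 1/(3581295/67) = 67/3581295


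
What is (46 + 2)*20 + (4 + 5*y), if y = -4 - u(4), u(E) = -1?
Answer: 949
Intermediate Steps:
y = -3 (y = -4 - 1*(-1) = -4 + 1 = -3)
(46 + 2)*20 + (4 + 5*y) = (46 + 2)*20 + (4 + 5*(-3)) = 48*20 + (4 - 15) = 960 - 11 = 949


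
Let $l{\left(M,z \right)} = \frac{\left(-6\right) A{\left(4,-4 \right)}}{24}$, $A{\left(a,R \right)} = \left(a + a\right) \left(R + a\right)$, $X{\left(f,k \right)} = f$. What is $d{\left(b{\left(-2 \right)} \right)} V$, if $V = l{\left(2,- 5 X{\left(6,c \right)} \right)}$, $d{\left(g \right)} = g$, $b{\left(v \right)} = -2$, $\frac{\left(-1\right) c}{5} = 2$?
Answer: $0$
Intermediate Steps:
$c = -10$ ($c = \left(-5\right) 2 = -10$)
$A{\left(a,R \right)} = 2 a \left(R + a\right)$
$l{\left(M,z \right)} = 0$ ($l{\left(M,z \right)} = \frac{\left(-6\right) 2 \cdot 4 \left(-4 + 4\right)}{24} = - 6 \cdot 2 \cdot 4 \cdot 0 \cdot \frac{1}{24} = \left(-6\right) 0 \cdot \frac{1}{24} = 0 \cdot \frac{1}{24} = 0$)
$V = 0$
$d{\left(b{\left(-2 \right)} \right)} V = \left(-2\right) 0 = 0$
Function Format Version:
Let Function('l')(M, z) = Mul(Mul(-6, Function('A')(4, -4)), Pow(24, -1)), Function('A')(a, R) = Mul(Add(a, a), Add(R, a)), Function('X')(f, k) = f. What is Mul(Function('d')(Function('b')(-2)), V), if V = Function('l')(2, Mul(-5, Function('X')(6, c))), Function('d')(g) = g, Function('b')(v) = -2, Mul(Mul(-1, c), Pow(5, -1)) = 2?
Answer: 0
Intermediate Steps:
c = -10 (c = Mul(-5, 2) = -10)
Function('A')(a, R) = Mul(2, a, Add(R, a)) (Function('A')(a, R) = Mul(Mul(2, a), Add(R, a)) = Mul(2, a, Add(R, a)))
Function('l')(M, z) = 0 (Function('l')(M, z) = Mul(Mul(-6, Mul(2, 4, Add(-4, 4))), Pow(24, -1)) = Mul(Mul(-6, Mul(2, 4, 0)), Rational(1, 24)) = Mul(Mul(-6, 0), Rational(1, 24)) = Mul(0, Rational(1, 24)) = 0)
V = 0
Mul(Function('d')(Function('b')(-2)), V) = Mul(-2, 0) = 0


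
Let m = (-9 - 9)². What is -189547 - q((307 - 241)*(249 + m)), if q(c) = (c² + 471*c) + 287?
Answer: -1448203236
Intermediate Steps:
m = 324 (m = (-18)² = 324)
q(c) = 287 + c² + 471*c
-189547 - q((307 - 241)*(249 + m)) = -189547 - (287 + ((307 - 241)*(249 + 324))² + 471*((307 - 241)*(249 + 324))) = -189547 - (287 + (66*573)² + 471*(66*573)) = -189547 - (287 + 37818² + 471*37818) = -189547 - (287 + 1430201124 + 17812278) = -189547 - 1*1448013689 = -189547 - 1448013689 = -1448203236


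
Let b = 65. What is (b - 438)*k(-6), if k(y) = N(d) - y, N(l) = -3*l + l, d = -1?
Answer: -2984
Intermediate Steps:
N(l) = -2*l
k(y) = 2 - y (k(y) = -2*(-1) - y = 2 - y)
(b - 438)*k(-6) = (65 - 438)*(2 - 1*(-6)) = -373*(2 + 6) = -373*8 = -2984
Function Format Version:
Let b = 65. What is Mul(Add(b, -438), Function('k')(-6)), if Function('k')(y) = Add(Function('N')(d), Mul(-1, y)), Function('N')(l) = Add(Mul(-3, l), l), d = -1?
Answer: -2984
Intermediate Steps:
Function('N')(l) = Mul(-2, l)
Function('k')(y) = Add(2, Mul(-1, y)) (Function('k')(y) = Add(Mul(-2, -1), Mul(-1, y)) = Add(2, Mul(-1, y)))
Mul(Add(b, -438), Function('k')(-6)) = Mul(Add(65, -438), Add(2, Mul(-1, -6))) = Mul(-373, Add(2, 6)) = Mul(-373, 8) = -2984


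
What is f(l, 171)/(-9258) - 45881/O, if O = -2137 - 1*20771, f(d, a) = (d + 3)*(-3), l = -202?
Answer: 68515037/35347044 ≈ 1.9384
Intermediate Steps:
f(d, a) = -9 - 3*d (f(d, a) = (3 + d)*(-3) = -9 - 3*d)
O = -22908 (O = -2137 - 20771 = -22908)
f(l, 171)/(-9258) - 45881/O = (-9 - 3*(-202))/(-9258) - 45881/(-22908) = (-9 + 606)*(-1/9258) - 45881*(-1/22908) = 597*(-1/9258) + 45881/22908 = -199/3086 + 45881/22908 = 68515037/35347044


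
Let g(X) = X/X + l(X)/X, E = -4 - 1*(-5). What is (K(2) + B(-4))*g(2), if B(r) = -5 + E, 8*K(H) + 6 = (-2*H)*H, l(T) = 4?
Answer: -69/4 ≈ -17.250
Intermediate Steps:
K(H) = -¾ - H²/4 (K(H) = -¾ + ((-2*H)*H)/8 = -¾ + (-2*H²)/8 = -¾ - H²/4)
E = 1 (E = -4 + 5 = 1)
g(X) = 1 + 4/X (g(X) = X/X + 4/X = 1 + 4/X)
B(r) = -4 (B(r) = -5 + 1 = -4)
(K(2) + B(-4))*g(2) = ((-¾ - ¼*2²) - 4)*((4 + 2)/2) = ((-¾ - ¼*4) - 4)*((½)*6) = ((-¾ - 1) - 4)*3 = (-7/4 - 4)*3 = -23/4*3 = -69/4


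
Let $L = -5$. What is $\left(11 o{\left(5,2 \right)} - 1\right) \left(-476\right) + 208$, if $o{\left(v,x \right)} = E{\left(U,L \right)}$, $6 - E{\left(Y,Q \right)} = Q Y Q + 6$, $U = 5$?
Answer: $655184$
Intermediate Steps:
$E{\left(Y,Q \right)} = - Y Q^{2}$ ($E{\left(Y,Q \right)} = 6 - \left(Q Y Q + 6\right) = 6 - \left(Y Q^{2} + 6\right) = 6 - \left(6 + Y Q^{2}\right) = - Y Q^{2}$)
$o{\left(v,x \right)} = -125$ ($o{\left(v,x \right)} = \left(-1\right) 5 \left(-5\right)^{2} = \left(-1\right) 5 \cdot 25 = -125$)
$\left(11 o{\left(5,2 \right)} - 1\right) \left(-476\right) + 208 = \left(11 \left(-125\right) - 1\right) \left(-476\right) + 208 = \left(-1375 - 1\right) \left(-476\right) + 208 = \left(-1376\right) \left(-476\right) + 208 = 654976 + 208 = 655184$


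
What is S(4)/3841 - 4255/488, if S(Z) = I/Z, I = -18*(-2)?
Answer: -16339063/1874408 ≈ -8.7169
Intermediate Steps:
I = 36
S(Z) = 36/Z
S(4)/3841 - 4255/488 = (36/4)/3841 - 4255/488 = (36*(1/4))*(1/3841) - 4255*1/488 = 9*(1/3841) - 4255/488 = 9/3841 - 4255/488 = -16339063/1874408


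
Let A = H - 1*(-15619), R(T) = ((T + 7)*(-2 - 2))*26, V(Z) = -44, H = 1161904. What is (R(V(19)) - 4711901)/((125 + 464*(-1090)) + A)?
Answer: -672579/95984 ≈ -7.0072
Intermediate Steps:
R(T) = -728 - 104*T (R(T) = ((7 + T)*(-4))*26 = (-28 - 4*T)*26 = -728 - 104*T)
A = 1177523 (A = 1161904 - 1*(-15619) = 1161904 + 15619 = 1177523)
(R(V(19)) - 4711901)/((125 + 464*(-1090)) + A) = ((-728 - 104*(-44)) - 4711901)/((125 + 464*(-1090)) + 1177523) = ((-728 + 4576) - 4711901)/((125 - 505760) + 1177523) = (3848 - 4711901)/(-505635 + 1177523) = -4708053/671888 = -4708053*1/671888 = -672579/95984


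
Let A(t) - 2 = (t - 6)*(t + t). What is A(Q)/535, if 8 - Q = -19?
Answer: 1136/535 ≈ 2.1234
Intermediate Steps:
Q = 27 (Q = 8 - 1*(-19) = 8 + 19 = 27)
A(t) = 2 + 2*t*(-6 + t) (A(t) = 2 + (t - 6)*(t + t) = 2 + (-6 + t)*(2*t) = 2 + 2*t*(-6 + t))
A(Q)/535 = (2 - 12*27 + 2*27²)/535 = (2 - 324 + 2*729)*(1/535) = (2 - 324 + 1458)*(1/535) = 1136*(1/535) = 1136/535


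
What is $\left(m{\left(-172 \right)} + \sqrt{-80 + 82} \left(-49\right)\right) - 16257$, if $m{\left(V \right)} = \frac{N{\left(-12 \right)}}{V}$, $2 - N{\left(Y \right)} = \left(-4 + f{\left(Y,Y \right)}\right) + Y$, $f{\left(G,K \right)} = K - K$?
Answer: $- \frac{1398111}{86} - 49 \sqrt{2} \approx -16326.0$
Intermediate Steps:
$f{\left(G,K \right)} = 0$
$N{\left(Y \right)} = 6 - Y$ ($N{\left(Y \right)} = 2 - \left(\left(-4 + 0\right) + Y\right) = 2 - \left(-4 + Y\right) = 6 - Y$)
$m{\left(V \right)} = \frac{18}{V}$ ($m{\left(V \right)} = \frac{6 - -12}{V} = \frac{6 + 12}{V} = \frac{18}{V}$)
$\left(m{\left(-172 \right)} + \sqrt{-80 + 82} \left(-49\right)\right) - 16257 = \left(\frac{18}{-172} + \sqrt{-80 + 82} \left(-49\right)\right) - 16257 = \left(18 \left(- \frac{1}{172}\right) + \sqrt{2} \left(-49\right)\right) - 16257 = \left(- \frac{9}{86} - 49 \sqrt{2}\right) - 16257 = - \frac{1398111}{86} - 49 \sqrt{2}$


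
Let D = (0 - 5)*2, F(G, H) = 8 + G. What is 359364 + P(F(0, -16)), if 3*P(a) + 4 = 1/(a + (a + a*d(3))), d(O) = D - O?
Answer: 94871743/264 ≈ 3.5936e+5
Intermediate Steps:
D = -10 (D = -5*2 = -10)
d(O) = -10 - O
P(a) = -4/3 - 1/(33*a) (P(a) = -4/3 + 1/(3*(a + (a + a*(-10 - 1*3)))) = -4/3 + 1/(3*(a + (a + a*(-10 - 3)))) = -4/3 + 1/(3*(a + (a + a*(-13)))) = -4/3 + 1/(3*(a + (a - 13*a))) = -4/3 + 1/(3*(a - 12*a)) = -4/3 + 1/(3*((-11*a))) = -4/3 + (-1/(11*a))/3 = -4/3 - 1/(33*a))
359364 + P(F(0, -16)) = 359364 + (-1 - 44*(8 + 0))/(33*(8 + 0)) = 359364 + (1/33)*(-1 - 44*8)/8 = 359364 + (1/33)*(1/8)*(-1 - 352) = 359364 + (1/33)*(1/8)*(-353) = 359364 - 353/264 = 94871743/264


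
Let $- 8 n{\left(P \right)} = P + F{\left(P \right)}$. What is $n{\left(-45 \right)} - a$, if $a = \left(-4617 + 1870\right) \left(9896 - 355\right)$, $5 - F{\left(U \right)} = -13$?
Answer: $\frac{209673043}{8} \approx 2.6209 \cdot 10^{7}$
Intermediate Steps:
$F{\left(U \right)} = 18$ ($F{\left(U \right)} = 5 - -13 = 5 + 13 = 18$)
$a = -26209127$ ($a = \left(-2747\right) 9541 = -26209127$)
$n{\left(P \right)} = - \frac{9}{4} - \frac{P}{8}$ ($n{\left(P \right)} = - \frac{P + 18}{8} = - \frac{18 + P}{8} = - \frac{9}{4} - \frac{P}{8}$)
$n{\left(-45 \right)} - a = \left(- \frac{9}{4} - - \frac{45}{8}\right) - -26209127 = \left(- \frac{9}{4} + \frac{45}{8}\right) + 26209127 = \frac{27}{8} + 26209127 = \frac{209673043}{8}$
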